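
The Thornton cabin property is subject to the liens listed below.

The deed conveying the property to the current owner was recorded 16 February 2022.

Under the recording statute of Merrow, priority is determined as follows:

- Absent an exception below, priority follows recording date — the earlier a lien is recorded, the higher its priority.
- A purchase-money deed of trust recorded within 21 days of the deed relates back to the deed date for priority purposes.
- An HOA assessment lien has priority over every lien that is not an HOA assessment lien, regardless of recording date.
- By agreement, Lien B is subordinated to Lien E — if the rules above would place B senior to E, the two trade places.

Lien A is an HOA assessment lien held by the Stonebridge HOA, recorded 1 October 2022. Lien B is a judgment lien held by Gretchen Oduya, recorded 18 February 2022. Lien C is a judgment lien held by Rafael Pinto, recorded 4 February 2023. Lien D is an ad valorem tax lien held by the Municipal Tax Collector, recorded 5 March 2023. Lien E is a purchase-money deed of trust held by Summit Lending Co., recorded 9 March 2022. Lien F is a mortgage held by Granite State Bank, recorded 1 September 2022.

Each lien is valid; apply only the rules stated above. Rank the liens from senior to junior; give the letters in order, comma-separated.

First, effective dates: E's effective date is the deed date, 16 February 2022.
A is an HOA assessment lien and takes priority over every other lien.
The other liens, earliest effective date first: E (16 February 2022), B (18 February 2022), F (1 September 2022), C (4 February 2023), D (5 March 2023).
B is already junior to E, so the subordination agreement changes nothing.

A, E, B, F, C, D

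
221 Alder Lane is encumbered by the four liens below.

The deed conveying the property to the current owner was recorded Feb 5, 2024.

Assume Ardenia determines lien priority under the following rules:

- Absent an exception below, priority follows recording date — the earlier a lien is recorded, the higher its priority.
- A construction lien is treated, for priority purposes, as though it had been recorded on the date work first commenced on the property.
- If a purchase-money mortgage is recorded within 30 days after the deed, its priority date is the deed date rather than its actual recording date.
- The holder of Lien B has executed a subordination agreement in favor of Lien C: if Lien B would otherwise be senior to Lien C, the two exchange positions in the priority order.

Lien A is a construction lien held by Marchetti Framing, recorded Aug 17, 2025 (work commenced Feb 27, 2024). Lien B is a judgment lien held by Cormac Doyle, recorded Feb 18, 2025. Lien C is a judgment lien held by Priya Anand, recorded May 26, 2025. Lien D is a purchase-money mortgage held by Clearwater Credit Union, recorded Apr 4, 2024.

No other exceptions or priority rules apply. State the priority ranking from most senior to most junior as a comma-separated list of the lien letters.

A, D, C, B

Effective dates: A relates back to Feb 27, 2024 (work commenced); D missed the 30-day window (59 days after the deed), so its recording date stands.
Ordering by effective date: A (Feb 27, 2024), D (Apr 4, 2024), B (Feb 18, 2025), C (May 26, 2025).
The subordination applies — B was senior to C — so B and C swap.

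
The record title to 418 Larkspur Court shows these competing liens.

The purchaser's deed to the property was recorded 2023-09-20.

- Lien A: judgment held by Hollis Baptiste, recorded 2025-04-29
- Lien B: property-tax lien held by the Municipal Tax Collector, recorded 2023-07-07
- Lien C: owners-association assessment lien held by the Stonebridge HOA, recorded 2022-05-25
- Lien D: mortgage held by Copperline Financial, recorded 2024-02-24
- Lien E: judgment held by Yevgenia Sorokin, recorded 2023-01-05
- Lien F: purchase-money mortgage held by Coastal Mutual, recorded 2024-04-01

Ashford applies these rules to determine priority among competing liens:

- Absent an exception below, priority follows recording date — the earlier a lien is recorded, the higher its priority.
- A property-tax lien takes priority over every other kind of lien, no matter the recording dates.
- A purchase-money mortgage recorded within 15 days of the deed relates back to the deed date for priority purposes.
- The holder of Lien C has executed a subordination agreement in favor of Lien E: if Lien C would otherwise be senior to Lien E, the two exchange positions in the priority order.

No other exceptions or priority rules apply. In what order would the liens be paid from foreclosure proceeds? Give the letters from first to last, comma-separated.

First, effective dates: F was recorded 194 days after the deed, outside the 15-day window, so it keeps its recording date.
As a property-tax lien, B is senior to every other lien.
The other liens, earliest effective date first: C (2022-05-25), E (2023-01-05), D (2024-02-24), F (2024-04-01), A (2025-04-29).
C would otherwise be senior to E, so under the subordination agreement C and E exchange positions.

B, E, C, D, F, A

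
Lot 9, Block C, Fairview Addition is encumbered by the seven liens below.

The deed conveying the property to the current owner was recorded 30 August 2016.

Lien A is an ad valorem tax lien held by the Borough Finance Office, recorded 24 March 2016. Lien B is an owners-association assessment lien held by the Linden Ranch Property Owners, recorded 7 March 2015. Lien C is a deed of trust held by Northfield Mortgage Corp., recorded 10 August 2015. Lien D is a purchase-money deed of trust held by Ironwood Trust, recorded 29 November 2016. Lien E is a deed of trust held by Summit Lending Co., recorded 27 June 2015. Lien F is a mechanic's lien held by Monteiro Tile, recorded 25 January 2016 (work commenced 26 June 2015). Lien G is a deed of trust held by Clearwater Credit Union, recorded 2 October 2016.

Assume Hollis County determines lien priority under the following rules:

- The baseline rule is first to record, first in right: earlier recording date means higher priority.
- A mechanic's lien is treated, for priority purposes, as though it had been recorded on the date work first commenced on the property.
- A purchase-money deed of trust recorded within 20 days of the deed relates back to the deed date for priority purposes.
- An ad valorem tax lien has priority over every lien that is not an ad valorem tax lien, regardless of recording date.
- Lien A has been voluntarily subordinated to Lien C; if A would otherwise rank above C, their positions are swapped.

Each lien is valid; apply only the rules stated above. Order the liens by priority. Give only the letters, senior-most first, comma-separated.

C, B, F, E, A, G, D

Effective dates: D missed the 20-day window (91 days after the deed), so its recording date stands; F relates back to 26 June 2015 (work commenced).
A is an ad valorem tax lien and takes priority over every other lien.
Remaining liens by effective date: B (7 March 2015), F (26 June 2015), E (27 June 2015), C (10 August 2015), G (2 October 2016), D (29 November 2016).
Because A would otherwise rank above C, the subordination swaps them.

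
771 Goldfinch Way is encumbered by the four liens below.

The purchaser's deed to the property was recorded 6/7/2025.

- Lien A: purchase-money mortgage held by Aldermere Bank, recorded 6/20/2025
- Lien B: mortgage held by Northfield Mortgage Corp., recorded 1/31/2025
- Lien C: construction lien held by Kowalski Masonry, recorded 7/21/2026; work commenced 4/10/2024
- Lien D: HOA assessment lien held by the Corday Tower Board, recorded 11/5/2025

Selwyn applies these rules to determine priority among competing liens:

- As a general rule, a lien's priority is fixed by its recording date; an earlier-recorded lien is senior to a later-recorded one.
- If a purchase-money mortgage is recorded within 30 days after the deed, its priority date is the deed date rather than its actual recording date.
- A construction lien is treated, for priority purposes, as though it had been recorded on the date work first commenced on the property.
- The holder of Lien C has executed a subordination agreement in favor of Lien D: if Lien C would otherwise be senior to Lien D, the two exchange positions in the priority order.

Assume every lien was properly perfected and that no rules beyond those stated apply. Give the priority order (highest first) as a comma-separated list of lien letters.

Adjusting effective dates: A relates back to the deed date 6/7/2025; C is treated as recorded 4/10/2024, the work-commencement date.
Ordering by effective date: C (4/10/2024), B (1/31/2025), A (6/7/2025), D (11/5/2025).
C is senior to D before the subordination, so the two trade places.

D, B, A, C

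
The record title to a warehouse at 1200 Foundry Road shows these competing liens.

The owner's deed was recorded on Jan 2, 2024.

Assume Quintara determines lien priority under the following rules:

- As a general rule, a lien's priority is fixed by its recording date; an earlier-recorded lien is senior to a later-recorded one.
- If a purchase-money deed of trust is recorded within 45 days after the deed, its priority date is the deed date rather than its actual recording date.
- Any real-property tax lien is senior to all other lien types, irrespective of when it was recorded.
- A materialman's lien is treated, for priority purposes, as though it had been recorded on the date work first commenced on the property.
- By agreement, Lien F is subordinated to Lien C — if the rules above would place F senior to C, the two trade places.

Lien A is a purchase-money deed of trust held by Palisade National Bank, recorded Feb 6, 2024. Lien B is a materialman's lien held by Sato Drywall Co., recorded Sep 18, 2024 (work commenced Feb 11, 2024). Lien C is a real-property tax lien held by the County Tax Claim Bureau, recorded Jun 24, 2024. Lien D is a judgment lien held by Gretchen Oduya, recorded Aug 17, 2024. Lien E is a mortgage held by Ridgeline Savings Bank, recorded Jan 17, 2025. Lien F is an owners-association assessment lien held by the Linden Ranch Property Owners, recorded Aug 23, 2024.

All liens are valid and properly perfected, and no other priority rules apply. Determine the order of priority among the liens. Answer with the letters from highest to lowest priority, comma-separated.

C, A, B, D, F, E

Effective dates: A was recorded within the 45-day window, so its effective date is the deed date Jan 2, 2024; B's effective date is Feb 11, 2024, when work began.
As a real-property tax lien, C is senior to every other lien.
Among the remaining liens, by effective date: A (Jan 2, 2024), B (Feb 11, 2024), D (Aug 17, 2024), F (Aug 23, 2024), E (Jan 17, 2025).
Since F is not senior to C, the subordination leaves the order unchanged.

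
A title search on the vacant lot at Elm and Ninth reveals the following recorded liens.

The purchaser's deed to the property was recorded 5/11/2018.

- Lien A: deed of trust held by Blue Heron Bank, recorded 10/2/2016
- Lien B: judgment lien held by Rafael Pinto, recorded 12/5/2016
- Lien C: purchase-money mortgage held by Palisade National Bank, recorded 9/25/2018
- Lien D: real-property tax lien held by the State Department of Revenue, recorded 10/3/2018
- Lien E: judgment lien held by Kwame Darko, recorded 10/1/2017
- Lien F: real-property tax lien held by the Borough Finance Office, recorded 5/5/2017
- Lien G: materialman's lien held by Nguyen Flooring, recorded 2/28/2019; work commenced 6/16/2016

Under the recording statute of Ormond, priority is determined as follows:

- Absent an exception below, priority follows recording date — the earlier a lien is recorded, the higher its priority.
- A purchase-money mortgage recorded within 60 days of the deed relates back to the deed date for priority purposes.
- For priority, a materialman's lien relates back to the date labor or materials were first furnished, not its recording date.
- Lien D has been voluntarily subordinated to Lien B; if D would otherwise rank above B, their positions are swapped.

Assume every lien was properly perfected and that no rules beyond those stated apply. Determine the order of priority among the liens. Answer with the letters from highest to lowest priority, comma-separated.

G, A, B, F, E, C, D

Adjusting effective dates: C was recorded 137 days after the deed, outside the 60-day window, so it keeps its recording date; G relates back to 6/16/2016 (work commenced).
By effective date, earliest first: G (6/16/2016), A (10/2/2016), B (12/5/2016), F (5/5/2017), E (10/1/2017), C (9/25/2018), D (10/3/2018).
D already ranks below B; the subordination has no effect.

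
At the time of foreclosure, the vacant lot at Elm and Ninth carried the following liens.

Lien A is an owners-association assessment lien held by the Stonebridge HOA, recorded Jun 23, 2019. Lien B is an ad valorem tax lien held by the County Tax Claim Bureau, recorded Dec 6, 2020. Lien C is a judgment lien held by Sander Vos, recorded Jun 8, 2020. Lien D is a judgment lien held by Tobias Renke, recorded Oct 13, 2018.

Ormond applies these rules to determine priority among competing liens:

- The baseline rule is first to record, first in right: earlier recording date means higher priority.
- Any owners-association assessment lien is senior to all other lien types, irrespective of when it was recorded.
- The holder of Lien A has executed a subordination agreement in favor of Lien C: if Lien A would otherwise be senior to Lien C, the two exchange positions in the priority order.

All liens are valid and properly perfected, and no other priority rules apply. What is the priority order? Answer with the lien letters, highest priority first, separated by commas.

C, D, A, B

As an owners-association assessment lien, A is senior to every other lien.
Among the remaining liens, by effective date: D (Oct 13, 2018), C (Jun 8, 2020), B (Dec 6, 2020).
A would otherwise be senior to C, so under the subordination agreement A and C exchange positions.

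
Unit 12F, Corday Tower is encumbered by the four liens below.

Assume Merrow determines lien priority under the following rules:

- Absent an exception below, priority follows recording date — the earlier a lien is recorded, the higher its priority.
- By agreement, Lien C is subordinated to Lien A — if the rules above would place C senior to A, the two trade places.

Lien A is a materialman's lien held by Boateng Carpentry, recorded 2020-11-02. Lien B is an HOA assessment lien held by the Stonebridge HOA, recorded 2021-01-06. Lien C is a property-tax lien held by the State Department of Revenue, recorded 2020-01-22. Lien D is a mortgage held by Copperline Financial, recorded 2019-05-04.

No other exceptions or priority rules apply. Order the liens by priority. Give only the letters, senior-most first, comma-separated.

By effective date, earliest first: D (2019-05-04), C (2020-01-22), A (2020-11-02), B (2021-01-06).
Because C would otherwise rank above A, the subordination swaps them.

D, A, C, B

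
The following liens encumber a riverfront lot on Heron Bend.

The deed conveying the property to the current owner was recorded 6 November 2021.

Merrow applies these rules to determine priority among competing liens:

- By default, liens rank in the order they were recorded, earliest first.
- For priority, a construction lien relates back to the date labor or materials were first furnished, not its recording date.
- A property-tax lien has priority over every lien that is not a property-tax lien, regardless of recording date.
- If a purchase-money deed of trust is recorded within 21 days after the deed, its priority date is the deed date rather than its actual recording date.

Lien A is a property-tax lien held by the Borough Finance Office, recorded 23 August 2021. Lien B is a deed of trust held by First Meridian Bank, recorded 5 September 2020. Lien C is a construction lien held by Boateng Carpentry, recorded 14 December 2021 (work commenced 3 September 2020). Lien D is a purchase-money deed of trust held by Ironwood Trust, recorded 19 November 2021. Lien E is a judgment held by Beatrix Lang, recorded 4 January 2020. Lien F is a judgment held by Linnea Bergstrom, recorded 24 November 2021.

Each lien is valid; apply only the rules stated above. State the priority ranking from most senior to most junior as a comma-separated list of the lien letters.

First, effective dates: C relates back to 3 September 2020 (work commenced); D was recorded within the 21-day window, so its effective date is the deed date 6 November 2021.
A is a property-tax lien and takes priority over every other lien.
Remaining liens by effective date: E (4 January 2020), C (3 September 2020), B (5 September 2020), D (6 November 2021), F (24 November 2021).

A, E, C, B, D, F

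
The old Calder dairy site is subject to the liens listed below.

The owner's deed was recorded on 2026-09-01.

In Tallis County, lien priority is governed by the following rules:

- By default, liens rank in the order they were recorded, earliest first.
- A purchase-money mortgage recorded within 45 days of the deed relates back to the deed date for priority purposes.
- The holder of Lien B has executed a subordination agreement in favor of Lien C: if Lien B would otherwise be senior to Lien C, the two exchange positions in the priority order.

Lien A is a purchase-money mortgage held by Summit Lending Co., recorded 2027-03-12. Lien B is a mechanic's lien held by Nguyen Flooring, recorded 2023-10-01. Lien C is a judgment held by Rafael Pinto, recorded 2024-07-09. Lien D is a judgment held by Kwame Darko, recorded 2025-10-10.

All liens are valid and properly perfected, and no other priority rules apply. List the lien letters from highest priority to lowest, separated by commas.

Effective dates: A was recorded 192 days after the deed, outside the 45-day window, so it keeps its recording date.
Sorted by effective date: B (2023-10-01), C (2024-07-09), D (2025-10-10), A (2027-03-12).
The subordination applies — B was senior to C — so B and C swap.

C, B, D, A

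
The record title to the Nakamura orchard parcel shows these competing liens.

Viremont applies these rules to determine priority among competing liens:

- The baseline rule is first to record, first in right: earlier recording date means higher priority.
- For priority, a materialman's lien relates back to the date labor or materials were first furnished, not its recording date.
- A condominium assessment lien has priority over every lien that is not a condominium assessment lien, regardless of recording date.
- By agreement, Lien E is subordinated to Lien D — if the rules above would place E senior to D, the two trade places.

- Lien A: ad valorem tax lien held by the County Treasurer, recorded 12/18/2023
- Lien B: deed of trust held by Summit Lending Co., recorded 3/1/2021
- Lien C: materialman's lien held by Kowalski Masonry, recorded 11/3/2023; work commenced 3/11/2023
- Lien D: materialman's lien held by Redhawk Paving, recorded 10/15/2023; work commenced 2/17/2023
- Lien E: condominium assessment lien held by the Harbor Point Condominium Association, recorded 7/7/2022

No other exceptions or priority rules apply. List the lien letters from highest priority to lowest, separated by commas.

Effective dates after the stated exceptions: C relates back to 3/11/2023 (work commenced); D is treated as recorded 2/17/2023, the work-commencement date.
As a condominium assessment lien, E is senior to every other lien.
Ordering the rest by effective date: B (3/1/2021), D (2/17/2023), C (3/11/2023), A (12/18/2023).
Because E would otherwise rank above D, the subordination swaps them.

D, B, E, C, A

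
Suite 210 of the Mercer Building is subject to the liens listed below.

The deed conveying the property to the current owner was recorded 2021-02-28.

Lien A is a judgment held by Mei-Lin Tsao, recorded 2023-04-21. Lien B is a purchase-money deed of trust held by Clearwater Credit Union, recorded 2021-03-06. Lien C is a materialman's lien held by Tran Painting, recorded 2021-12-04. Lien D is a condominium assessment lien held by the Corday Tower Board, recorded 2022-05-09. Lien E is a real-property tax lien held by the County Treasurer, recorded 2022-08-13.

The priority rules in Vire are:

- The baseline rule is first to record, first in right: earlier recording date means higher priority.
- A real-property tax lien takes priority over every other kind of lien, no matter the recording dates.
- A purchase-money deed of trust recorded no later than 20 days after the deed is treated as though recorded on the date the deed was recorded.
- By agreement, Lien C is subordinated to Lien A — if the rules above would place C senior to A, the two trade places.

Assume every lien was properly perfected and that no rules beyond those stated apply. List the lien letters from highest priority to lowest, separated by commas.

E, B, A, D, C

Effective dates after the stated exceptions: B's effective date is the deed date, 2021-02-28.
E is a real-property tax lien and takes priority over every other lien.
The other liens, earliest effective date first: B (2021-02-28), C (2021-12-04), D (2022-05-09), A (2023-04-21).
C is senior to A before the subordination, so the two trade places.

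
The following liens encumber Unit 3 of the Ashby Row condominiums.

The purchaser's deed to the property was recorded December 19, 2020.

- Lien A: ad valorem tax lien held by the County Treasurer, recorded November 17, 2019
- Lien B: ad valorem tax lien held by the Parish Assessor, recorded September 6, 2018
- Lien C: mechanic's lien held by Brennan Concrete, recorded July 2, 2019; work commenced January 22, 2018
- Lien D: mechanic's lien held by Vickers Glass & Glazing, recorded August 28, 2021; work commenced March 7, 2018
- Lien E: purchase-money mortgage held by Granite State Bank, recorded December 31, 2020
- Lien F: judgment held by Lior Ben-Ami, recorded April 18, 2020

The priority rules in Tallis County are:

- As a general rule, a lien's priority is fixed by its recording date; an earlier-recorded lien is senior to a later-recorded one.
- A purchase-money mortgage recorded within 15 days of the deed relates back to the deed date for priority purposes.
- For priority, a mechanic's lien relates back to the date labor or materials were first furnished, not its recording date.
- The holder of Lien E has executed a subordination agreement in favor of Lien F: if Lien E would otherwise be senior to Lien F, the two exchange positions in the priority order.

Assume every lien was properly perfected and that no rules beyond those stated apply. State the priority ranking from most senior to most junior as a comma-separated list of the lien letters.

C, D, B, A, F, E

Adjusting effective dates: C's effective date is January 22, 2018, when work began; D relates back to March 7, 2018 (work commenced); E was recorded within the 15-day window, so its effective date is the deed date December 19, 2020.
By effective date, earliest first: C (January 22, 2018), D (March 7, 2018), B (September 6, 2018), A (November 17, 2019), F (April 18, 2020), E (December 19, 2020).
Since E is not senior to F, the subordination leaves the order unchanged.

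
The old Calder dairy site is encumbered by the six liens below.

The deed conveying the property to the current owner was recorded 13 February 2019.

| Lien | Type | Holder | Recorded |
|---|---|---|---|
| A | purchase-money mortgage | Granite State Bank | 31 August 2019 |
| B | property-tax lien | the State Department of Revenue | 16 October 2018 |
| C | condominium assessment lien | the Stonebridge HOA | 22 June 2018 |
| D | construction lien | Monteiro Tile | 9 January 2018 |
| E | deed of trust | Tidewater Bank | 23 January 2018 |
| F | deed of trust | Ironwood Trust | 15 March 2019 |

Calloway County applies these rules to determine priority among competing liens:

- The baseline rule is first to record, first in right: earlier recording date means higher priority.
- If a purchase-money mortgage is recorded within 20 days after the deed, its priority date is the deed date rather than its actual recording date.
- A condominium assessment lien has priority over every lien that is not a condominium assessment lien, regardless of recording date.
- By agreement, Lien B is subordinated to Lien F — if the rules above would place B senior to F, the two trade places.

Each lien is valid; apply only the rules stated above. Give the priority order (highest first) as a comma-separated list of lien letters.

Effective dates: A missed the 20-day window (199 days after the deed), so its recording date stands.
As a condominium assessment lien, C is senior to every other lien.
The other liens, earliest effective date first: D (9 January 2018), E (23 January 2018), B (16 October 2018), F (15 March 2019), A (31 August 2019).
B would otherwise be senior to F, so under the subordination agreement B and F exchange positions.

C, D, E, F, B, A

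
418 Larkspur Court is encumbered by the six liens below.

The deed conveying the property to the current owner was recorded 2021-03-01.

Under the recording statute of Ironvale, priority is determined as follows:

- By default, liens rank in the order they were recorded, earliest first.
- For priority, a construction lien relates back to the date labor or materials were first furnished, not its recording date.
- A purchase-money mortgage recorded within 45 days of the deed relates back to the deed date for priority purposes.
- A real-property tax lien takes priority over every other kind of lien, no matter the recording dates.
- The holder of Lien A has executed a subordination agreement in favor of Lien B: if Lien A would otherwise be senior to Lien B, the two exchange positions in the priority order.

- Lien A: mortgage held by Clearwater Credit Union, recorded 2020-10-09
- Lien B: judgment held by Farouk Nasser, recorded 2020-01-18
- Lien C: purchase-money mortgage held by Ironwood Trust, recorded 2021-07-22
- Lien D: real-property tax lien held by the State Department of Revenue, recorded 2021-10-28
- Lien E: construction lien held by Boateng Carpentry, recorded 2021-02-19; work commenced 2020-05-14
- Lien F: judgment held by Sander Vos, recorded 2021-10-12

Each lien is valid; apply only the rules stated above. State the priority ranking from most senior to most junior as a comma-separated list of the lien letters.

Effective dates: C was recorded 143 days after the deed — beyond 45 days — so no relation-back applies; E relates back to 2020-05-14 (work commenced).
D is a real-property tax lien, so it outranks all other liens regardless of date.
Remaining liens by effective date: B (2020-01-18), E (2020-05-14), A (2020-10-09), C (2021-07-22), F (2021-10-12).
Since A is not senior to B, the subordination leaves the order unchanged.

D, B, E, A, C, F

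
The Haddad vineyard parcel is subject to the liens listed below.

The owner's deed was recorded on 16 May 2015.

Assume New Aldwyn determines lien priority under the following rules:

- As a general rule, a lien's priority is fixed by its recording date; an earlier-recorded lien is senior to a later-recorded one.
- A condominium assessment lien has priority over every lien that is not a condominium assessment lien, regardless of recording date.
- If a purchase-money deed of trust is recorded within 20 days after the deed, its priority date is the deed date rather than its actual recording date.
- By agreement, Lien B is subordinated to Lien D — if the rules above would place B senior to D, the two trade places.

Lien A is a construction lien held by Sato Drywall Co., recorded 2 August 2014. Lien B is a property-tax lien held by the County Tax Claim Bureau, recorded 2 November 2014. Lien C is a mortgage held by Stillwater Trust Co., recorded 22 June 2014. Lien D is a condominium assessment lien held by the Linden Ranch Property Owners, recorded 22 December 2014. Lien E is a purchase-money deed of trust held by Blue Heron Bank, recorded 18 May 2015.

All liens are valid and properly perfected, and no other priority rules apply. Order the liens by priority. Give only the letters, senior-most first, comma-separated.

D, C, A, B, E

First, effective dates: E was recorded within the 20-day window, so its effective date is the deed date 16 May 2015.
D is a condominium assessment lien, so it outranks all other liens regardless of date.
Remaining liens by effective date: C (22 June 2014), A (2 August 2014), B (2 November 2014), E (16 May 2015).
B already ranks below D; the subordination has no effect.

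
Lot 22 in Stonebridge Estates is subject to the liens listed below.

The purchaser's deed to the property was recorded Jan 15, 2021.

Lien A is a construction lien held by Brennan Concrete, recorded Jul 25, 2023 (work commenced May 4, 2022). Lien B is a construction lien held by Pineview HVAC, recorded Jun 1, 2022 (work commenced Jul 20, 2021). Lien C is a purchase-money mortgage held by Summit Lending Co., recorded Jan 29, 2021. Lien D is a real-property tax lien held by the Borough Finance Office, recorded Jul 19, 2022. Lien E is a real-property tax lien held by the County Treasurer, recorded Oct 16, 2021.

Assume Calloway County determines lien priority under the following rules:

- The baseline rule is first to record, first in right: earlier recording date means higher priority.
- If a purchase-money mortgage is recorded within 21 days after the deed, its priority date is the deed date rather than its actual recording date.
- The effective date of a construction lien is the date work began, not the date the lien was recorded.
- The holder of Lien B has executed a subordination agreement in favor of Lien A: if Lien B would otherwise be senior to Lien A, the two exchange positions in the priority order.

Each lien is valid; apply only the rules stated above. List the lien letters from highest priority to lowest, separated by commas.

Effective dates: A is treated as recorded May 4, 2022, the work-commencement date; B is treated as recorded Jul 20, 2021, the work-commencement date; C relates back to the deed date Jan 15, 2021.
Sorted by effective date: C (Jan 15, 2021), B (Jul 20, 2021), E (Oct 16, 2021), A (May 4, 2022), D (Jul 19, 2022).
B would otherwise be senior to A, so under the subordination agreement B and A exchange positions.

C, A, E, B, D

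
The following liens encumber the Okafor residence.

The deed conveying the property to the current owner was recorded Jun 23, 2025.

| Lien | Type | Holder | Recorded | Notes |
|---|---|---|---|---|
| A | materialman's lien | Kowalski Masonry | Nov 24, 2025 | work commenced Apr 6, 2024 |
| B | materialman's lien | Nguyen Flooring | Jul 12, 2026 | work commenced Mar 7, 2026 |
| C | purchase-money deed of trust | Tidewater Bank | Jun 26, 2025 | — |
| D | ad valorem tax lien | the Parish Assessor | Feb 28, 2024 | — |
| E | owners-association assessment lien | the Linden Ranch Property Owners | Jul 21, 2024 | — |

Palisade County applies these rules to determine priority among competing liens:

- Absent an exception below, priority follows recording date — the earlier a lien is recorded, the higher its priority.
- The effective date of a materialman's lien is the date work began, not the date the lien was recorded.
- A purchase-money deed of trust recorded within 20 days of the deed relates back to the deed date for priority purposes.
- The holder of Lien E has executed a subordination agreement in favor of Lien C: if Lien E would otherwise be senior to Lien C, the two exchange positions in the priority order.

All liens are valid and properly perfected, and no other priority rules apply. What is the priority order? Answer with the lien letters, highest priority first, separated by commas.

D, A, C, E, B

Adjusting effective dates: A's effective date is Apr 6, 2024, when work began; B relates back to Mar 7, 2026 (work commenced); C was recorded within the 20-day window, so its effective date is the deed date Jun 23, 2025.
Ordering by effective date: D (Feb 28, 2024), A (Apr 6, 2024), E (Jul 21, 2024), C (Jun 23, 2025), B (Mar 7, 2026).
E is senior to C before the subordination, so the two trade places.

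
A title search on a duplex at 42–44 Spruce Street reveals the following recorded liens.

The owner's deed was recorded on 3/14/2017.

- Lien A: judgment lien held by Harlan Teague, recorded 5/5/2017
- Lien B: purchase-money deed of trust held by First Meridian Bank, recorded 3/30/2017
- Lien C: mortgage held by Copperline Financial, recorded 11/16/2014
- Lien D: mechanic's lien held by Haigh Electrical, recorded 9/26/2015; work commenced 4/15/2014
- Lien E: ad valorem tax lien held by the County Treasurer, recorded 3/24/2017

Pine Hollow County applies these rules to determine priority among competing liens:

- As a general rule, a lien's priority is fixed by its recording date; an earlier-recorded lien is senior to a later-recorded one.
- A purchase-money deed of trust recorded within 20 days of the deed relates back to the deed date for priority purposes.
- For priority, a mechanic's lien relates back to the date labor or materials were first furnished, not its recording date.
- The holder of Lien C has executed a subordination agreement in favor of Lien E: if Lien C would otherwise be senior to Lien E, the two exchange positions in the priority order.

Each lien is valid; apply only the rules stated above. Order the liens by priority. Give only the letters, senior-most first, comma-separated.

D, E, B, C, A

Effective dates after the stated exceptions: B was recorded within the 20-day window, so its effective date is the deed date 3/14/2017; D relates back to 4/15/2014 (work commenced).
By effective date: D (4/15/2014), C (11/16/2014), B (3/14/2017), E (3/24/2017), A (5/5/2017).
The subordination applies — C was senior to E — so C and E swap.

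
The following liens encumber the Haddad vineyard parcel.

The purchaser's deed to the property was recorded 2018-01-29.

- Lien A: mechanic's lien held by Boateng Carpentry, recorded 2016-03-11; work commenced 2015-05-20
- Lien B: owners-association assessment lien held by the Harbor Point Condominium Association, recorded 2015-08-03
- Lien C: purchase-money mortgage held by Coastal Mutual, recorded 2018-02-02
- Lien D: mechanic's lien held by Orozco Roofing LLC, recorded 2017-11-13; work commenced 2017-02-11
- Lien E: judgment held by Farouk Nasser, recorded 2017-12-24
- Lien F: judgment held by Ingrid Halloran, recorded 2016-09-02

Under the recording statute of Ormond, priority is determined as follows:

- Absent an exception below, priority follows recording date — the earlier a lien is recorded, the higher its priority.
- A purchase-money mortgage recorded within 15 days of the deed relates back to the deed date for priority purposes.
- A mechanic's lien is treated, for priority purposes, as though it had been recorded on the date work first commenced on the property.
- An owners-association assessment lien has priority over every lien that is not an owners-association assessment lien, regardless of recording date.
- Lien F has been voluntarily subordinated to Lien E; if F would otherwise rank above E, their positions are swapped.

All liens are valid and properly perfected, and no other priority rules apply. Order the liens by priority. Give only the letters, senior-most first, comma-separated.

First, effective dates: A's effective date is 2015-05-20, when work began; C relates back to the deed date 2018-01-29; D relates back to 2017-02-11 (work commenced).
B is an owners-association assessment lien and takes priority over every other lien.
Among the remaining liens, by effective date: A (2015-05-20), F (2016-09-02), D (2017-02-11), E (2017-12-24), C (2018-01-29).
F is senior to E before the subordination, so the two trade places.

B, A, E, D, F, C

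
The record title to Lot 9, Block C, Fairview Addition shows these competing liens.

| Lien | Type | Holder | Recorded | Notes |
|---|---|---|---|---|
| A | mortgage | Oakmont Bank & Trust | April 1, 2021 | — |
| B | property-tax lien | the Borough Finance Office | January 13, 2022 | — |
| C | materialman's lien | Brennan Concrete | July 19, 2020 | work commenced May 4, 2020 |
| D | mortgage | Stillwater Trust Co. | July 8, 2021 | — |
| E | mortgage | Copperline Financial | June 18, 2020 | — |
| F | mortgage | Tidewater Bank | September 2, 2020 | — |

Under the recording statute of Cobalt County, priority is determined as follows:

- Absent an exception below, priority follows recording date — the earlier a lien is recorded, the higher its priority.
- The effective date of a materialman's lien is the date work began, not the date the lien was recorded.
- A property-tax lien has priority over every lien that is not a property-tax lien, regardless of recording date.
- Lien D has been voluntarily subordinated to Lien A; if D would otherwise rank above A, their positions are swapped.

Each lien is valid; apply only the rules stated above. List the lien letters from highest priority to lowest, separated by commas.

Adjusting effective dates: C is treated as recorded May 4, 2020, the work-commencement date.
As a property-tax lien, B is senior to every other lien.
The other liens, earliest effective date first: C (May 4, 2020), E (June 18, 2020), F (September 2, 2020), A (April 1, 2021), D (July 8, 2021).
D already ranks below A; the subordination has no effect.

B, C, E, F, A, D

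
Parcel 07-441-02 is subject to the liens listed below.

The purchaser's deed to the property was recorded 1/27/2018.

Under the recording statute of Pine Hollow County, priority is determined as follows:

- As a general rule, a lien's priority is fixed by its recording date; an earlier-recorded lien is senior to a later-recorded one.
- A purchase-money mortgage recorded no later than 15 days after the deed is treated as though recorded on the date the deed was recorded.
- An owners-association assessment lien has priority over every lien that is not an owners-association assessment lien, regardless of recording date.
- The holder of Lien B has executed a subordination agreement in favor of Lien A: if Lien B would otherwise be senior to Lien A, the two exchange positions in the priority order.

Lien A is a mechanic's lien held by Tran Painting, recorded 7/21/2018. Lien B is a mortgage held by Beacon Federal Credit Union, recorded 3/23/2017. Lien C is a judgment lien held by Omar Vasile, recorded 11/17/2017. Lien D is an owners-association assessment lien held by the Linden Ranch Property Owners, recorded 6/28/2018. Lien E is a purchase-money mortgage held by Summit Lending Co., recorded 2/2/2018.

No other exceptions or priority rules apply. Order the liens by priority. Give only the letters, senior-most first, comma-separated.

Effective dates: E was recorded within the 15-day window, so its effective date is the deed date 1/27/2018.
D is an owners-association assessment lien and takes priority over every other lien.
Among the remaining liens, by effective date: B (3/23/2017), C (11/17/2017), E (1/27/2018), A (7/21/2018).
Because B would otherwise rank above A, the subordination swaps them.

D, A, C, E, B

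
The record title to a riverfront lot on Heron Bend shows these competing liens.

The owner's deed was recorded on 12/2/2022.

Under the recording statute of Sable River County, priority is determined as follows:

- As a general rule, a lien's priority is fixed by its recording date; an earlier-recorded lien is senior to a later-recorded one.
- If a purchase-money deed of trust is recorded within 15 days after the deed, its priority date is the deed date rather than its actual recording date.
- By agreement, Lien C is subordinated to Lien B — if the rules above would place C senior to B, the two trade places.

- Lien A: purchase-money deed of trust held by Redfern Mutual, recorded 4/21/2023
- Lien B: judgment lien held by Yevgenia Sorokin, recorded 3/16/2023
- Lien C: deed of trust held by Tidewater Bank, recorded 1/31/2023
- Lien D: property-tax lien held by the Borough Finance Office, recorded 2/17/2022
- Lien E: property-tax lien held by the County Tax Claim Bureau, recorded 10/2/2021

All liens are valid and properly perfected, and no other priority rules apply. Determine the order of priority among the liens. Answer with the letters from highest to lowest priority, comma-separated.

E, D, B, C, A

Effective dates after the stated exceptions: A was recorded 140 days after the deed — beyond 15 days — so no relation-back applies.
Ordering by effective date: E (10/2/2021), D (2/17/2022), C (1/31/2023), B (3/16/2023), A (4/21/2023).
Because C would otherwise rank above B, the subordination swaps them.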